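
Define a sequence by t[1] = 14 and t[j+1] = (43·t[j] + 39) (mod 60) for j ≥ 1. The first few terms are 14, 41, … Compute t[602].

t[1] = 14; t[2] = 41; t[3] = 2; t[4] = 5; t[5] = 14.
The sequence repeats with period 4.
(602 - 1) mod 4 = 1, so t[602] = t[2] = 41.

41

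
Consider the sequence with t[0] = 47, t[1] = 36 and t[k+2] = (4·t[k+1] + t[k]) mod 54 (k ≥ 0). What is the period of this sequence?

We have t[0] = 47; t[1] = 36; t[2] = 29; t[3] = 44; t[4] = 43; t[5] = 0; t[6] = 43; t[7] = 10; t[8] = 29; t[9] = 18; t[10] = 47; t[11] = 44; t[12] = 7; t[13] = 18; t[14] = 25; t[15] = 10; t[16] = 11; t[17] = 0; t[18] = 11; t[19] = 44; t[20] = 25; t[21] = 36; t[22] = 7; t[23] = 10; t[24] = 47; t[25] = 36.
The sequence repeats with period 24.

24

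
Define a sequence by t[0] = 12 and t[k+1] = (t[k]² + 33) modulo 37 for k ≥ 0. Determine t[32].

t[0] = 12, t[1] = 29, t[2] = 23, t[3] = 7, t[4] = 8, t[5] = 23.
Since t[5] = t[2] = 23, the sequence is eventually periodic: after a pre-period of length 2 it cycles with period 3.
For k ≥ 2, t[k] depends only on (k - 2) mod 3. (32 - 2) mod 3 = 0, so t[32] = t[2] = 23.

23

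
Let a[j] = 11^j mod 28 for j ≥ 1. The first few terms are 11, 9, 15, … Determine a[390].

Computing terms: a[1] = 11, a[2] = 9, a[3] = 15, a[4] = 25, a[5] = 23, a[6] = 1, a[7] = 11.
Since a[7] = a[1] = 11, the sequence is periodic with period 6.
So a[390] = a[1 + ((390-1) mod 6)] = a[6] = 1.

1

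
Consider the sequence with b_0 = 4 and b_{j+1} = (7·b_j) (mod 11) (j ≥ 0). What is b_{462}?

9

Computing terms: b_0 = 4, b_1 = 6, b_2 = 9, b_3 = 8, b_4 = 1, b_5 = 7, b_6 = 5, b_7 = 2, b_8 = 3, b_9 = 10, b_{10} = 4.
The sequence repeats with period 10.
So b_{462} = b_{0 + ((462-0) mod 10)} = b_2 = 9.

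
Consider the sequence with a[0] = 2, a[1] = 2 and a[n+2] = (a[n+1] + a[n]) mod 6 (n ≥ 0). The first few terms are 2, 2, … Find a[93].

We have a[0] = 2,  a[1] = 2,  a[2] = 4,  a[3] = 0,  a[4] = 4,  a[5] = 4,  a[6] = 2,  a[7] = 0,  a[8] = 2,  a[9] = 2.
The sequence repeats with period 8.
So a[93] = a[0 + ((93-0) mod 8)] = a[5] = 4.

4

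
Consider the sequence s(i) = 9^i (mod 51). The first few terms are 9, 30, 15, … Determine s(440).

We have s(1) = 9; s(2) = 30; s(3) = 15; s(4) = 33; s(5) = 42; s(6) = 21; s(7) = 36; s(8) = 18; s(9) = 9.
The sequence repeats with period 8.
So s(440) = s(1 + ((440-1) mod 8)) = s(8) = 18.

18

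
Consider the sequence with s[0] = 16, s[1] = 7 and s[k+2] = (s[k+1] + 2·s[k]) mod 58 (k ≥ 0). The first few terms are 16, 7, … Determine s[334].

Computing terms: s[0] = 16, s[1] = 7, s[2] = 39, s[3] = 53, s[4] = 15, s[5] = 5, s[6] = 35, s[7] = 45, s[8] = 57, s[9] = 31, s[10] = 29, s[11] = 33, s[12] = 33, s[13] = 41, s[14] = 49, s[15] = 15, s[16] = 55, s[17] = 27, s[18] = 21, s[19] = 17, s[20] = 1, s[21] = 35, s[22] = 37, s[23] = 49, s[24] = 7, s[25] = 47, s[26] = 3, s[27] = 39, s[28] = 45, s[29] = 7, s[30] = 39.
Since (s[29], s[30]) = (s[1], s[2]) = (7, 39) (two consecutive terms determine the rest), the sequence is eventually periodic: after a pre-period of length 1 it cycles with period 28.
For k ≥ 1, s[k] depends only on (k - 1) mod 28. (334 - 1) mod 28 = 25, so s[334] = s[26] = 3.

3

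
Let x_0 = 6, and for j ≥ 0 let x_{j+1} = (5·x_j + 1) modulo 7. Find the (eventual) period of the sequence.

We have x_0 = 6,  x_1 = 3,  x_2 = 2,  x_3 = 4,  x_4 = 0,  x_5 = 1,  x_6 = 6.
The sequence repeats with period 6.

6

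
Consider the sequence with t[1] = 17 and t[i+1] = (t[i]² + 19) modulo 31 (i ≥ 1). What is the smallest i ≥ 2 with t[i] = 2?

7

t[1] = 17; t[2] = 29; t[3] = 23; t[4] = 21; t[5] = 26; t[6] = 13; t[7] = 2; t[8] = 23.
Since t[8] = t[3] = 23, the sequence is eventually periodic: after a pre-period of length 2 it cycles with period 5.
The value 2 first appears (with i ≥ 2) at t[7].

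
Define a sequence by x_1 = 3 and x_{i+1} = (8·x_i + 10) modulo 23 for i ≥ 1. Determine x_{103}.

12

We have x_1 = 3,  x_2 = 11,  x_3 = 6,  x_4 = 12,  x_5 = 14,  x_6 = 7,  x_7 = 20,  x_8 = 9,  x_9 = 13,  x_{10} = 22,  x_{11} = 2,  x_{12} = 3.
The sequence repeats with period 11.
(103 - 1) mod 11 = 3, so x_{103} = x_4 = 12.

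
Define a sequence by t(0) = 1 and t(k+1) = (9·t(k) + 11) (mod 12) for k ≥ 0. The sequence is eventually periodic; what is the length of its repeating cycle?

4

t(0) = 1, t(1) = 8, t(2) = 11, t(3) = 2, t(4) = 5, t(5) = 8.
Since t(5) = t(1) = 8, the sequence is eventually periodic: after a pre-period of length 1 it cycles with period 4.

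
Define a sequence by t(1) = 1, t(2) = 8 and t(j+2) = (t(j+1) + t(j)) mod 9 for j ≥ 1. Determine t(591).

0

Computing terms: t(1) = 1; t(2) = 8; t(3) = 0; t(4) = 8; t(5) = 8; t(6) = 7; t(7) = 6; t(8) = 4; t(9) = 1; t(10) = 5; t(11) = 6; t(12) = 2; t(13) = 8; t(14) = 1; t(15) = 0; t(16) = 1; t(17) = 1; t(18) = 2; t(19) = 3; t(20) = 5; t(21) = 8; t(22) = 4; t(23) = 3; t(24) = 7; t(25) = 1; t(26) = 8.
Since (t(25), t(26)) = (t(1), t(2)) = (1, 8) (two consecutive terms determine the rest), the sequence is periodic with period 24.
(591 - 1) mod 24 = 14, so t(591) = t(15) = 0.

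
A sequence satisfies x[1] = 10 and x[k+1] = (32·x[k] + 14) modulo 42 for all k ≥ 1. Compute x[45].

34

We have x[1] = 10,  x[2] = 40,  x[3] = 34,  x[4] = 10.
Since x[4] = x[1] = 10, the sequence is periodic with period 3.
(45 - 1) mod 3 = 2, so x[45] = x[3] = 34.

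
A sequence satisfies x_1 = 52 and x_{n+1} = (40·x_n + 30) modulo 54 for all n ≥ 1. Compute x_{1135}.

Listing terms: x_1 = 52,  x_2 = 4,  x_3 = 28,  x_4 = 16,  x_5 = 22,  x_6 = 46,  x_7 = 34,  x_8 = 40,  x_9 = 10,  x_{10} = 52.
The sequence repeats with period 9.
(1135 - 1) mod 9 = 0, so x_{1135} = x_1 = 52.

52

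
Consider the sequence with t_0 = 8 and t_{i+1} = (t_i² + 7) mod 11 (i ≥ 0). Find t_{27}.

8

Computing terms: t_0 = 8; t_1 = 5; t_2 = 10; t_3 = 8.
Since t_3 = t_0 = 8, the sequence is periodic with period 3.
So t_{27} = t_{0 + ((27-0) mod 3)} = t_0 = 8.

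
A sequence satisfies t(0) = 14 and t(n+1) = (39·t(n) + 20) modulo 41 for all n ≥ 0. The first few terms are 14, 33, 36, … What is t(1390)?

13

Computing terms: t(0) = 14, t(1) = 33, t(2) = 36, t(3) = 30, t(4) = 1, t(5) = 18, t(6) = 25, t(7) = 11, t(8) = 39, t(9) = 24, t(10) = 13, t(11) = 35, t(12) = 32, t(13) = 38, t(14) = 26, t(15) = 9, t(16) = 2, t(17) = 16, t(18) = 29, t(19) = 3, t(20) = 14.
Since t(20) = t(0) = 14, the sequence is periodic with period 20.
So t(1390) = t(0 + ((1390-0) mod 20)) = t(10) = 13.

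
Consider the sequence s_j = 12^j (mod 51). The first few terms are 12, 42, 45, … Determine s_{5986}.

42

s_1 = 12,  s_2 = 42,  s_3 = 45,  s_4 = 30,  s_5 = 3,  s_6 = 36,  s_7 = 24,  s_8 = 33,  s_9 = 39,  s_{10} = 9,  s_{11} = 6,  s_{12} = 21,  s_{13} = 48,  s_{14} = 15,  s_{15} = 27,  s_{16} = 18,  s_{17} = 12.
The sequence repeats with period 16.
(5986 - 1) mod 16 = 1, so s_{5986} = s_2 = 42.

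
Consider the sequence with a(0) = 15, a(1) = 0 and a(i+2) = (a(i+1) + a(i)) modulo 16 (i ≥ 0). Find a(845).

13

a(0) = 15,  a(1) = 0,  a(2) = 15,  a(3) = 15,  a(4) = 14,  a(5) = 13,  a(6) = 11,  a(7) = 8,  a(8) = 3,  a(9) = 11,  a(10) = 14,  a(11) = 9,  a(12) = 7,  a(13) = 0,  a(14) = 7,  a(15) = 7,  a(16) = 14,  a(17) = 5,  a(18) = 3,  a(19) = 8,  a(20) = 11,  a(21) = 3,  a(22) = 14,  a(23) = 1,  a(24) = 15,  a(25) = 0.
Since (a(24), a(25)) = (a(0), a(1)) = (15, 0) (two consecutive terms determine the rest), the sequence is periodic with period 24.
So a(845) = a(0 + ((845-0) mod 24)) = a(5) = 13.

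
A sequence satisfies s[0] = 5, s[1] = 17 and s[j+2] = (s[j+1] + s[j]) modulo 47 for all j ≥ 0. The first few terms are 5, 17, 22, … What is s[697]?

22

We have s[0] = 5,  s[1] = 17,  s[2] = 22,  s[3] = 39,  s[4] = 14,  s[5] = 6,  s[6] = 20,  s[7] = 26,  s[8] = 46,  s[9] = 25,  s[10] = 24,  s[11] = 2,  s[12] = 26,  s[13] = 28,  s[14] = 7,  s[15] = 35,  s[16] = 42,  s[17] = 30,  s[18] = 25,  s[19] = 8,  s[20] = 33,  s[21] = 41,  s[22] = 27,  s[23] = 21,  s[24] = 1,  s[25] = 22,  s[26] = 23,  s[27] = 45,  s[28] = 21,  s[29] = 19,  s[30] = 40,  s[31] = 12,  s[32] = 5,  s[33] = 17.
Since (s[32], s[33]) = (s[0], s[1]) = (5, 17) (two consecutive terms determine the rest), the sequence is periodic with period 32.
So s[697] = s[0 + ((697-0) mod 32)] = s[25] = 22.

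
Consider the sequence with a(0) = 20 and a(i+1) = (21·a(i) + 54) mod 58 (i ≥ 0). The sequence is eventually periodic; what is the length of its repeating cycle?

Computing terms: a(0) = 20, a(1) = 10, a(2) = 32, a(3) = 30, a(4) = 46, a(5) = 34, a(6) = 14, a(7) = 0, a(8) = 54, a(9) = 28, a(10) = 4, a(11) = 22, a(12) = 52, a(13) = 44, a(14) = 50, a(15) = 2, a(16) = 38, a(17) = 40, a(18) = 24, a(19) = 36, a(20) = 56, a(21) = 12, a(22) = 16, a(23) = 42, a(24) = 8, a(25) = 48, a(26) = 18, a(27) = 26, a(28) = 20.
Since a(28) = a(0) = 20, the sequence is periodic with period 28.

28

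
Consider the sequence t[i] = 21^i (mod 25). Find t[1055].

1

t[0] = 1,  t[1] = 21,  t[2] = 16,  t[3] = 11,  t[4] = 6,  t[5] = 1.
The sequence repeats with period 5.
(1055 - 0) mod 5 = 0, so t[1055] = t[0] = 1.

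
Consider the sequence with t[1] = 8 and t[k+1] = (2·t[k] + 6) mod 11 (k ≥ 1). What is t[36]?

Listing terms: t[1] = 8; t[2] = 0; t[3] = 6; t[4] = 7; t[5] = 9; t[6] = 2; t[7] = 10; t[8] = 4; t[9] = 3; t[10] = 1; t[11] = 8.
The sequence repeats with period 10.
(36 - 1) mod 10 = 5, so t[36] = t[6] = 2.

2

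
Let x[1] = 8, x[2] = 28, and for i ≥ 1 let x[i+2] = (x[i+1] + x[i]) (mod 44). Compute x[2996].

x[1] = 8; x[2] = 28; x[3] = 36; x[4] = 20; x[5] = 12; x[6] = 32; x[7] = 0; x[8] = 32; x[9] = 32; x[10] = 20; x[11] = 8; x[12] = 28.
Since (x[11], x[12]) = (x[1], x[2]) = (8, 28) (two consecutive terms determine the rest), the sequence is periodic with period 10.
(2996 - 1) mod 10 = 5, so x[2996] = x[6] = 32.

32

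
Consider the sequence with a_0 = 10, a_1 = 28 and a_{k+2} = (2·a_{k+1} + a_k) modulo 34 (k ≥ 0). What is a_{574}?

Listing terms: a_0 = 10; a_1 = 28; a_2 = 32; a_3 = 24; a_4 = 12; a_5 = 14; a_6 = 6; a_7 = 26; a_8 = 24; a_9 = 6; a_{10} = 2; a_{11} = 10; a_{12} = 22; a_{13} = 20; a_{14} = 28; a_{15} = 8; a_{16} = 10; a_{17} = 28.
The sequence repeats with period 16.
So a_{574} = a_{0 + ((574-0) mod 16)} = a_{14} = 28.

28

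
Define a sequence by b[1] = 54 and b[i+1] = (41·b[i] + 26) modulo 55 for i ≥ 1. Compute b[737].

50

Listing terms: b[1] = 54,  b[2] = 40,  b[3] = 16,  b[4] = 22,  b[5] = 48,  b[6] = 14,  b[7] = 50,  b[8] = 41,  b[9] = 2,  b[10] = 53,  b[11] = 54.
Since b[11] = b[1] = 54, the sequence is periodic with period 10.
So b[737] = b[1 + ((737-1) mod 10)] = b[7] = 50.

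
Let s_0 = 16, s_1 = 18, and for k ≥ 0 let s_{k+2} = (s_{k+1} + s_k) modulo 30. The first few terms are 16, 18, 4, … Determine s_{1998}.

Computing terms: s_0 = 16, s_1 = 18, s_2 = 4, s_3 = 22, s_4 = 26, s_5 = 18, s_6 = 14, s_7 = 2, s_8 = 16, s_9 = 18.
Since (s_8, s_9) = (s_0, s_1) = (16, 18) (two consecutive terms determine the rest), the sequence is periodic with period 8.
(1998 - 0) mod 8 = 6, so s_{1998} = s_6 = 14.

14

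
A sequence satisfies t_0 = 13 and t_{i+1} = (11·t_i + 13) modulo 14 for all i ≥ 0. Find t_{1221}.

6

Computing terms: t_0 = 13,  t_1 = 2,  t_2 = 7,  t_3 = 6,  t_4 = 9,  t_5 = 0,  t_6 = 13.
The sequence repeats with period 6.
(1221 - 0) mod 6 = 3, so t_{1221} = t_3 = 6.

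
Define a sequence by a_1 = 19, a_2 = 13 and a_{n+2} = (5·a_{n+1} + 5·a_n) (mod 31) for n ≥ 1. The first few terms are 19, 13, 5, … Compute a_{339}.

30

Listing terms: a_1 = 19; a_2 = 13; a_3 = 5; a_4 = 28; a_5 = 10; a_6 = 4; a_7 = 8; a_8 = 29; a_9 = 30; a_{10} = 16; a_{11} = 13; a_{12} = 21; a_{13} = 15; a_{14} = 25; a_{15} = 14; a_{16} = 9; a_{17} = 22; a_{18} = 0; a_{19} = 17; a_{20} = 23; a_{21} = 14; a_{22} = 30; a_{23} = 3; a_{24} = 10; a_{25} = 3; a_{26} = 3; a_{27} = 30; a_{28} = 10; a_{29} = 14; a_{30} = 27; a_{31} = 19; a_{32} = 13.
The sequence repeats with period 30.
(339 - 1) mod 30 = 8, so a_{339} = a_9 = 30.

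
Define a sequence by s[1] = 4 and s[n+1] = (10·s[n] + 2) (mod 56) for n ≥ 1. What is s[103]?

s[1] = 4; s[2] = 42; s[3] = 30; s[4] = 22; s[5] = 54; s[6] = 38; s[7] = 46; s[8] = 14; s[9] = 30.
Since s[9] = s[3] = 30, the sequence is eventually periodic: after a pre-period of length 2 it cycles with period 6.
For n ≥ 3, s[n] depends only on (n - 3) mod 6. (103 - 3) mod 6 = 4, so s[103] = s[7] = 46.

46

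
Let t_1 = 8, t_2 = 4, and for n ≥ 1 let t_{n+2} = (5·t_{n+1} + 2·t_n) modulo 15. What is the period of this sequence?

24

t_1 = 8,  t_2 = 4,  t_3 = 6,  t_4 = 8,  t_5 = 7,  t_6 = 6,  t_7 = 14,  t_8 = 7,  t_9 = 3,  t_{10} = 14,  t_{11} = 1,  t_{12} = 3,  t_{13} = 2,  t_{14} = 1,  t_{15} = 9,  t_{16} = 2,  t_{17} = 13,  t_{18} = 9,  t_{19} = 11,  t_{20} = 13,  t_{21} = 12,  t_{22} = 11,  t_{23} = 4,  t_{24} = 12,  t_{25} = 8,  t_{26} = 4.
The sequence repeats with period 24.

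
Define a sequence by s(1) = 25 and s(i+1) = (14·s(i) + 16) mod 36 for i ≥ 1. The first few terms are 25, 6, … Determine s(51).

Computing terms: s(1) = 25, s(2) = 6, s(3) = 28, s(4) = 12, s(5) = 4, s(6) = 0, s(7) = 16, s(8) = 24, s(9) = 28.
Since s(9) = s(3) = 28, the sequence is eventually periodic: after a pre-period of length 2 it cycles with period 6.
For i ≥ 3, s(i) depends only on (i - 3) mod 6. (51 - 3) mod 6 = 0, so s(51) = s(3) = 28.

28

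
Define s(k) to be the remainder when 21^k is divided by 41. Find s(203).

s(1) = 21, s(2) = 31, s(3) = 36, s(4) = 18, s(5) = 9, s(6) = 25, s(7) = 33, s(8) = 37, s(9) = 39, s(10) = 40, s(11) = 20, s(12) = 10, s(13) = 5, s(14) = 23, s(15) = 32, s(16) = 16, s(17) = 8, s(18) = 4, s(19) = 2, s(20) = 1, s(21) = 21.
The sequence repeats with period 20.
So s(203) = s(1 + ((203-1) mod 20)) = s(3) = 36.

36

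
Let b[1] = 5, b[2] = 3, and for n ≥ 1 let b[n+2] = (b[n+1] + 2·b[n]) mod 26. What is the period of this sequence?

12

Listing terms: b[1] = 5,  b[2] = 3,  b[3] = 13,  b[4] = 19,  b[5] = 19,  b[6] = 5,  b[7] = 17,  b[8] = 1,  b[9] = 9,  b[10] = 11,  b[11] = 3,  b[12] = 25,  b[13] = 5,  b[14] = 3.
Since (b[13], b[14]) = (b[1], b[2]) = (5, 3) (two consecutive terms determine the rest), the sequence is periodic with period 12.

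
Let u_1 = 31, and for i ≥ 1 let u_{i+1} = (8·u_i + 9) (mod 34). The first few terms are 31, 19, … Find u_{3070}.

u_1 = 31, u_2 = 19, u_3 = 25, u_4 = 5, u_5 = 15, u_6 = 27, u_7 = 21, u_8 = 7, u_9 = 31.
Since u_9 = u_1 = 31, the sequence is periodic with period 8.
So u_{3070} = u_{1 + ((3070-1) mod 8)} = u_6 = 27.

27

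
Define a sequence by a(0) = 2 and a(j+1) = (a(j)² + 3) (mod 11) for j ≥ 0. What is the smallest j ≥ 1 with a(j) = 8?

We have a(0) = 2; a(1) = 7; a(2) = 8; a(3) = 1; a(4) = 4; a(5) = 8.
Since a(5) = a(2) = 8, the sequence is eventually periodic: after a pre-period of length 2 it cycles with period 3.
The value 8 first appears (with j ≥ 1) at a(2).

2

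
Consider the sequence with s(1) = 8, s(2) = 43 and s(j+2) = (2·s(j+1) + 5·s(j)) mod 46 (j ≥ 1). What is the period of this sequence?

s(1) = 8, s(2) = 43, s(3) = 34, s(4) = 7, s(5) = 0, s(6) = 35, s(7) = 24, s(8) = 39, s(9) = 14, s(10) = 39, s(11) = 10, s(12) = 31, s(13) = 20, s(14) = 11, s(15) = 30, s(16) = 23, s(17) = 12, s(18) = 1, s(19) = 16, s(20) = 37, s(21) = 16, s(22) = 33, s(23) = 8, s(24) = 43.
The sequence repeats with period 22.

22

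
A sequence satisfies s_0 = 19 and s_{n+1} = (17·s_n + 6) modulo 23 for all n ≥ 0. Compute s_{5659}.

Listing terms: s_0 = 19; s_1 = 7; s_2 = 10; s_3 = 15; s_4 = 8; s_5 = 4; s_6 = 5; s_7 = 22; s_8 = 12; s_9 = 3; s_{10} = 11; s_{11} = 9; s_{12} = 21; s_{13} = 18; s_{14} = 13; s_{15} = 20; s_{16} = 1; s_{17} = 0; s_{18} = 6; s_{19} = 16; s_{20} = 2; s_{21} = 17; s_{22} = 19.
Since s_{22} = s_0 = 19, the sequence is periodic with period 22.
(5659 - 0) mod 22 = 5, so s_{5659} = s_5 = 4.

4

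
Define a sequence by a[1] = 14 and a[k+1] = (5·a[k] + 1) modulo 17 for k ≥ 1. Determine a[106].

5

Computing terms: a[1] = 14, a[2] = 3, a[3] = 16, a[4] = 13, a[5] = 15, a[6] = 8, a[7] = 7, a[8] = 2, a[9] = 11, a[10] = 5, a[11] = 9, a[12] = 12, a[13] = 10, a[14] = 0, a[15] = 1, a[16] = 6, a[17] = 14.
Since a[17] = a[1] = 14, the sequence is periodic with period 16.
(106 - 1) mod 16 = 9, so a[106] = a[10] = 5.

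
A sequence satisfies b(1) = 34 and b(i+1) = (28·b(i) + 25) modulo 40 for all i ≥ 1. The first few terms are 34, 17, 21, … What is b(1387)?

Listing terms: b(1) = 34,  b(2) = 17,  b(3) = 21,  b(4) = 13,  b(5) = 29,  b(6) = 37,  b(7) = 21.
Since b(7) = b(3) = 21, the sequence is eventually periodic: after a pre-period of length 2 it cycles with period 4.
For i ≥ 3, b(i) depends only on (i - 3) mod 4. (1387 - 3) mod 4 = 0, so b(1387) = b(3) = 21.

21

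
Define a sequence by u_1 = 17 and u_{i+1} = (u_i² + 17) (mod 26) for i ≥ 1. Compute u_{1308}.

0

u_1 = 17, u_2 = 20, u_3 = 1, u_4 = 18, u_5 = 3, u_6 = 0, u_7 = 17.
The sequence repeats with period 6.
So u_{1308} = u_{1 + ((1308-1) mod 6)} = u_6 = 0.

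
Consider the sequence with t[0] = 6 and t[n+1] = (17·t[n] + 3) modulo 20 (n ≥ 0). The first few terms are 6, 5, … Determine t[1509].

5

Computing terms: t[0] = 6,  t[1] = 5,  t[2] = 8,  t[3] = 19,  t[4] = 6.
The sequence repeats with period 4.
(1509 - 0) mod 4 = 1, so t[1509] = t[1] = 5.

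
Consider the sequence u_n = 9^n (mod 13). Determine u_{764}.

3

u_1 = 9,  u_2 = 3,  u_3 = 1,  u_4 = 9.
The sequence repeats with period 3.
So u_{764} = u_{1 + ((764-1) mod 3)} = u_2 = 3.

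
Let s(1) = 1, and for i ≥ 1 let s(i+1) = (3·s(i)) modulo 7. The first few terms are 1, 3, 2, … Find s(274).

We have s(1) = 1; s(2) = 3; s(3) = 2; s(4) = 6; s(5) = 4; s(6) = 5; s(7) = 1.
Since s(7) = s(1) = 1, the sequence is periodic with period 6.
So s(274) = s(1 + ((274-1) mod 6)) = s(4) = 6.

6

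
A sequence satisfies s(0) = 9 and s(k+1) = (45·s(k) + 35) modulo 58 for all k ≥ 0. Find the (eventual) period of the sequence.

14

s(0) = 9; s(1) = 34; s(2) = 57; s(3) = 48; s(4) = 49; s(5) = 36; s(6) = 31; s(7) = 38; s(8) = 5; s(9) = 28; s(10) = 19; s(11) = 20; s(12) = 7; s(13) = 2; s(14) = 9.
The sequence repeats with period 14.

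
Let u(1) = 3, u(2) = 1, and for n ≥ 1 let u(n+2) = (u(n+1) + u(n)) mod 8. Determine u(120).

6

u(1) = 3; u(2) = 1; u(3) = 4; u(4) = 5; u(5) = 1; u(6) = 6; u(7) = 7; u(8) = 5; u(9) = 4; u(10) = 1; u(11) = 5; u(12) = 6; u(13) = 3; u(14) = 1.
Since (u(13), u(14)) = (u(1), u(2)) = (3, 1) (two consecutive terms determine the rest), the sequence is periodic with period 12.
So u(120) = u(1 + ((120-1) mod 12)) = u(12) = 6.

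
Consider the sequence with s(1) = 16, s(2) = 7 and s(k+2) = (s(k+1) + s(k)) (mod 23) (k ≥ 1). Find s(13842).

Listing terms: s(1) = 16, s(2) = 7, s(3) = 0, s(4) = 7, s(5) = 7, s(6) = 14, s(7) = 21, s(8) = 12, s(9) = 10, s(10) = 22, s(11) = 9, s(12) = 8, s(13) = 17, s(14) = 2, s(15) = 19, s(16) = 21, s(17) = 17, s(18) = 15, s(19) = 9, s(20) = 1, s(21) = 10, s(22) = 11, s(23) = 21, s(24) = 9, s(25) = 7, s(26) = 16, s(27) = 0, s(28) = 16, s(29) = 16, s(30) = 9, s(31) = 2, s(32) = 11, s(33) = 13, s(34) = 1, s(35) = 14, s(36) = 15, s(37) = 6, s(38) = 21, s(39) = 4, s(40) = 2, s(41) = 6, s(42) = 8, s(43) = 14, s(44) = 22, s(45) = 13, s(46) = 12, s(47) = 2, s(48) = 14, s(49) = 16, s(50) = 7.
Since (s(49), s(50)) = (s(1), s(2)) = (16, 7) (two consecutive terms determine the rest), the sequence is periodic with period 48.
So s(13842) = s(1 + ((13842-1) mod 48)) = s(18) = 15.

15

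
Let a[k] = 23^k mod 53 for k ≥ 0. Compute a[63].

30

a[0] = 1; a[1] = 23; a[2] = 52; a[3] = 30; a[4] = 1.
Since a[4] = a[0] = 1, the sequence is periodic with period 4.
So a[63] = a[0 + ((63-0) mod 4)] = a[3] = 30.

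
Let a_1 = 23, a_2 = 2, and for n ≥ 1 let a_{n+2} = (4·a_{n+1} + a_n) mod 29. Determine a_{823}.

27

a_1 = 23,  a_2 = 2,  a_3 = 2,  a_4 = 10,  a_5 = 13,  a_6 = 4,  a_7 = 0,  a_8 = 4,  a_9 = 16,  a_{10} = 10,  a_{11} = 27,  a_{12} = 2,  a_{13} = 6,  a_{14} = 26,  a_{15} = 23,  a_{16} = 2.
Since (a_{15}, a_{16}) = (a_1, a_2) = (23, 2) (two consecutive terms determine the rest), the sequence is periodic with period 14.
(823 - 1) mod 14 = 10, so a_{823} = a_{11} = 27.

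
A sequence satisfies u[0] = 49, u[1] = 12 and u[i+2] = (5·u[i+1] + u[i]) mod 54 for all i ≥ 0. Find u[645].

15

u[0] = 49; u[1] = 12; u[2] = 1; u[3] = 17; u[4] = 32; u[5] = 15; u[6] = 53; u[7] = 10; u[8] = 49; u[9] = 39; u[10] = 28; u[11] = 17; u[12] = 5; u[13] = 42; u[14] = 53; u[15] = 37; u[16] = 22; u[17] = 39; u[18] = 1; u[19] = 44; u[20] = 5; u[21] = 15; u[22] = 26; u[23] = 37; u[24] = 49; u[25] = 12.
The sequence repeats with period 24.
So u[645] = u[0 + ((645-0) mod 24)] = u[21] = 15.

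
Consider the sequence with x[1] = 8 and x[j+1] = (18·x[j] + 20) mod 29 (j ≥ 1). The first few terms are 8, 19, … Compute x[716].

23

x[1] = 8,  x[2] = 19,  x[3] = 14,  x[4] = 11,  x[5] = 15,  x[6] = 0,  x[7] = 20,  x[8] = 3,  x[9] = 16,  x[10] = 18,  x[11] = 25,  x[12] = 6,  x[13] = 12,  x[14] = 4,  x[15] = 5,  x[16] = 23,  x[17] = 28,  x[18] = 2,  x[19] = 27,  x[20] = 13,  x[21] = 22,  x[22] = 10,  x[23] = 26,  x[24] = 24,  x[25] = 17,  x[26] = 7,  x[27] = 1,  x[28] = 9,  x[29] = 8.
Since x[29] = x[1] = 8, the sequence is periodic with period 28.
(716 - 1) mod 28 = 15, so x[716] = x[16] = 23.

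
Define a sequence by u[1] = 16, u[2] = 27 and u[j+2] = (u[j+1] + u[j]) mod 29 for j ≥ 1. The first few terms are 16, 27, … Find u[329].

u[1] = 16, u[2] = 27, u[3] = 14, u[4] = 12, u[5] = 26, u[6] = 9, u[7] = 6, u[8] = 15, u[9] = 21, u[10] = 7, u[11] = 28, u[12] = 6, u[13] = 5, u[14] = 11, u[15] = 16, u[16] = 27.
The sequence repeats with period 14.
(329 - 1) mod 14 = 6, so u[329] = u[7] = 6.

6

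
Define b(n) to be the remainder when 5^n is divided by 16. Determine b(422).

9

Computing terms: b(1) = 5, b(2) = 9, b(3) = 13, b(4) = 1, b(5) = 5.
Since b(5) = b(1) = 5, the sequence is periodic with period 4.
So b(422) = b(1 + ((422-1) mod 4)) = b(2) = 9.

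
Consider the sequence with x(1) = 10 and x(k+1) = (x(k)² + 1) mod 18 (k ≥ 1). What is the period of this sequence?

Computing terms: x(1) = 10; x(2) = 11; x(3) = 14; x(4) = 17; x(5) = 2; x(6) = 5; x(7) = 8; x(8) = 11.
Since x(8) = x(2) = 11, the sequence is eventually periodic: after a pre-period of length 1 it cycles with period 6.

6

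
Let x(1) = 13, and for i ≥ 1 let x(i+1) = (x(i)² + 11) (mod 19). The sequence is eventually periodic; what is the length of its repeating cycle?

3

Listing terms: x(1) = 13; x(2) = 9; x(3) = 16; x(4) = 1; x(5) = 12; x(6) = 3; x(7) = 1.
Since x(7) = x(4) = 1, the sequence is eventually periodic: after a pre-period of length 3 it cycles with period 3.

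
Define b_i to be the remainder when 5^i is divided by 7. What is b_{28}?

2

b_1 = 5; b_2 = 4; b_3 = 6; b_4 = 2; b_5 = 3; b_6 = 1; b_7 = 5.
Since b_7 = b_1 = 5, the sequence is periodic with period 6.
So b_{28} = b_{1 + ((28-1) mod 6)} = b_4 = 2.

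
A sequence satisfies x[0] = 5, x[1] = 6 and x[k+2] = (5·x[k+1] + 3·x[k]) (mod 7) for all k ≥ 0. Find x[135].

Computing terms: x[0] = 5,  x[1] = 6,  x[2] = 3,  x[3] = 5,  x[4] = 6.
The sequence repeats with period 3.
(135 - 0) mod 3 = 0, so x[135] = x[0] = 5.

5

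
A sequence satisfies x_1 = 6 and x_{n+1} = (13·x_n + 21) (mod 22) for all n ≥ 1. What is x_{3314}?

19

We have x_1 = 6; x_2 = 11; x_3 = 10; x_4 = 19; x_5 = 4; x_6 = 7; x_7 = 2; x_8 = 3; x_9 = 16; x_{10} = 9; x_{11} = 6.
The sequence repeats with period 10.
So x_{3314} = x_{1 + ((3314-1) mod 10)} = x_4 = 19.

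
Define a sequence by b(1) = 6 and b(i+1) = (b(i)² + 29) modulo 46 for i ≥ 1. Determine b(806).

41

b(1) = 6, b(2) = 19, b(3) = 22, b(4) = 7, b(5) = 32, b(6) = 41, b(7) = 8, b(8) = 1, b(9) = 30, b(10) = 9, b(11) = 18, b(12) = 31, b(13) = 24, b(14) = 7.
Since b(14) = b(4) = 7, the sequence is eventually periodic: after a pre-period of length 3 it cycles with period 10.
For i ≥ 4, b(i) depends only on (i - 4) mod 10. (806 - 4) mod 10 = 2, so b(806) = b(6) = 41.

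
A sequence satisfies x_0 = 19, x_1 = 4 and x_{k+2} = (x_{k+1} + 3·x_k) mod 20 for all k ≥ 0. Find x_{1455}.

17

x_0 = 19; x_1 = 4; x_2 = 1; x_3 = 13; x_4 = 16; x_5 = 15; x_6 = 3; x_7 = 8; x_8 = 17; x_9 = 1; x_{10} = 12; x_{11} = 15; x_{12} = 11; x_{13} = 16; x_{14} = 9; x_{15} = 17; x_{16} = 4; x_{17} = 15; x_{18} = 7; x_{19} = 12; x_{20} = 13; x_{21} = 9; x_{22} = 8; x_{23} = 15; x_{24} = 19; x_{25} = 4.
The sequence repeats with period 24.
So x_{1455} = x_{0 + ((1455-0) mod 24)} = x_{15} = 17.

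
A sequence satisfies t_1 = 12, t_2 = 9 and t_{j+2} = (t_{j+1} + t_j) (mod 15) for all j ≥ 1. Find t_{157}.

3

Computing terms: t_1 = 12; t_2 = 9; t_3 = 6; t_4 = 0; t_5 = 6; t_6 = 6; t_7 = 12; t_8 = 3; t_9 = 0; t_{10} = 3; t_{11} = 3; t_{12} = 6; t_{13} = 9; t_{14} = 0; t_{15} = 9; t_{16} = 9; t_{17} = 3; t_{18} = 12; t_{19} = 0; t_{20} = 12; t_{21} = 12; t_{22} = 9.
The sequence repeats with period 20.
(157 - 1) mod 20 = 16, so t_{157} = t_{17} = 3.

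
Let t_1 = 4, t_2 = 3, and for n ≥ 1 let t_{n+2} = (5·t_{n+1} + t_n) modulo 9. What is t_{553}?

Computing terms: t_1 = 4; t_2 = 3; t_3 = 1; t_4 = 8; t_5 = 5; t_6 = 6; t_7 = 8; t_8 = 1; t_9 = 4; t_{10} = 3.
Since (t_9, t_{10}) = (t_1, t_2) = (4, 3) (two consecutive terms determine the rest), the sequence is periodic with period 8.
(553 - 1) mod 8 = 0, so t_{553} = t_1 = 4.

4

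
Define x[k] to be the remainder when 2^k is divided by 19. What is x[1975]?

We have x[0] = 1, x[1] = 2, x[2] = 4, x[3] = 8, x[4] = 16, x[5] = 13, x[6] = 7, x[7] = 14, x[8] = 9, x[9] = 18, x[10] = 17, x[11] = 15, x[12] = 11, x[13] = 3, x[14] = 6, x[15] = 12, x[16] = 5, x[17] = 10, x[18] = 1.
The sequence repeats with period 18.
So x[1975] = x[0 + ((1975-0) mod 18)] = x[13] = 3.

3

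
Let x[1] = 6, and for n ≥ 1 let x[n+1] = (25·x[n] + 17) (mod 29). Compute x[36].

6

Listing terms: x[1] = 6, x[2] = 22, x[3] = 16, x[4] = 11, x[5] = 2, x[6] = 9, x[7] = 10, x[8] = 6.
The sequence repeats with period 7.
So x[36] = x[1 + ((36-1) mod 7)] = x[1] = 6.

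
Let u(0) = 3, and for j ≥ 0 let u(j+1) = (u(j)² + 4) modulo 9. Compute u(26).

Listing terms: u(0) = 3, u(1) = 4, u(2) = 2, u(3) = 8, u(4) = 5, u(5) = 2.
Since u(5) = u(2) = 2, the sequence is eventually periodic: after a pre-period of length 2 it cycles with period 3.
For j ≥ 2, u(j) depends only on (j - 2) mod 3. (26 - 2) mod 3 = 0, so u(26) = u(2) = 2.

2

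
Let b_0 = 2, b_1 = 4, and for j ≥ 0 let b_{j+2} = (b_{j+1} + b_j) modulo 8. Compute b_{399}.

Listing terms: b_0 = 2,  b_1 = 4,  b_2 = 6,  b_3 = 2,  b_4 = 0,  b_5 = 2,  b_6 = 2,  b_7 = 4.
The sequence repeats with period 6.
(399 - 0) mod 6 = 3, so b_{399} = b_3 = 2.

2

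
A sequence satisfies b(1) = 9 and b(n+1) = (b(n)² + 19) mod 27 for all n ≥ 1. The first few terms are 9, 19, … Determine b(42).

2

Listing terms: b(1) = 9; b(2) = 19; b(3) = 2; b(4) = 23; b(5) = 8; b(6) = 2.
Since b(6) = b(3) = 2, the sequence is eventually periodic: after a pre-period of length 2 it cycles with period 3.
For n ≥ 3, b(n) depends only on (n - 3) mod 3. (42 - 3) mod 3 = 0, so b(42) = b(3) = 2.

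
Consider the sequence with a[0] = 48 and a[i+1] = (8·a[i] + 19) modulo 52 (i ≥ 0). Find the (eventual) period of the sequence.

We have a[0] = 48,  a[1] = 39,  a[2] = 19,  a[3] = 15,  a[4] = 35,  a[5] = 39.
Since a[5] = a[1] = 39, the sequence is eventually periodic: after a pre-period of length 1 it cycles with period 4.

4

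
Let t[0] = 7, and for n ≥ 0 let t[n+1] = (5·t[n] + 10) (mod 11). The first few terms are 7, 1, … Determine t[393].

Listing terms: t[0] = 7, t[1] = 1, t[2] = 4, t[3] = 8, t[4] = 6, t[5] = 7.
Since t[5] = t[0] = 7, the sequence is periodic with period 5.
(393 - 0) mod 5 = 3, so t[393] = t[3] = 8.

8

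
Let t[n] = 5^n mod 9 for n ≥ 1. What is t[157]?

Computing terms: t[1] = 5, t[2] = 7, t[3] = 8, t[4] = 4, t[5] = 2, t[6] = 1, t[7] = 5.
The sequence repeats with period 6.
So t[157] = t[1 + ((157-1) mod 6)] = t[1] = 5.

5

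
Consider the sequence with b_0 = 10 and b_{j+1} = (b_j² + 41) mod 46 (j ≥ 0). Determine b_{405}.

11

Computing terms: b_0 = 10, b_1 = 3, b_2 = 4, b_3 = 11, b_4 = 24, b_5 = 19, b_6 = 34, b_7 = 1, b_8 = 42, b_9 = 11.
Since b_9 = b_3 = 11, the sequence is eventually periodic: after a pre-period of length 3 it cycles with period 6.
For j ≥ 3, b_j depends only on (j - 3) mod 6. (405 - 3) mod 6 = 0, so b_{405} = b_3 = 11.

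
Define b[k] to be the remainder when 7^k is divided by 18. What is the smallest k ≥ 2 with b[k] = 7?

4

b[1] = 7, b[2] = 13, b[3] = 1, b[4] = 7.
Since b[4] = b[1] = 7, the sequence is periodic with period 3.
The value 7 next appears (with k ≥ 2) at b[4].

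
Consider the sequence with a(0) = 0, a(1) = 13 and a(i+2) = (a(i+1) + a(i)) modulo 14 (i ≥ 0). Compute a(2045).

5

We have a(0) = 0; a(1) = 13; a(2) = 13; a(3) = 12; a(4) = 11; a(5) = 9; a(6) = 6; a(7) = 1; a(8) = 7; a(9) = 8; a(10) = 1; a(11) = 9; a(12) = 10; a(13) = 5; a(14) = 1; a(15) = 6; a(16) = 7; a(17) = 13; a(18) = 6; a(19) = 5; a(20) = 11; a(21) = 2; a(22) = 13; a(23) = 1; a(24) = 0; a(25) = 1; a(26) = 1; a(27) = 2; a(28) = 3; a(29) = 5; a(30) = 8; a(31) = 13; a(32) = 7; a(33) = 6; a(34) = 13; a(35) = 5; a(36) = 4; a(37) = 9; a(38) = 13; a(39) = 8; a(40) = 7; a(41) = 1; a(42) = 8; a(43) = 9; a(44) = 3; a(45) = 12; a(46) = 1; a(47) = 13; a(48) = 0; a(49) = 13.
The sequence repeats with period 48.
(2045 - 0) mod 48 = 29, so a(2045) = a(29) = 5.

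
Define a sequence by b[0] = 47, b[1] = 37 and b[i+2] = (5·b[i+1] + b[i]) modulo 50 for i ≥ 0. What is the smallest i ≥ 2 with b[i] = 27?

6

Listing terms: b[0] = 47,  b[1] = 37,  b[2] = 32,  b[3] = 47,  b[4] = 17,  b[5] = 32,  b[6] = 27,  b[7] = 17,  b[8] = 12,  b[9] = 27,  b[10] = 47,  b[11] = 12,  b[12] = 7,  b[13] = 47,  b[14] = 42,  b[15] = 7,  b[16] = 27,  b[17] = 42,  b[18] = 37,  b[19] = 27,  b[20] = 22,  b[21] = 37,  b[22] = 7,  b[23] = 22,  b[24] = 17,  b[25] = 7,  b[26] = 2,  b[27] = 17,  b[28] = 37,  b[29] = 2,  b[30] = 47,  b[31] = 37.
The sequence repeats with period 30.
The value 27 first appears (with i ≥ 2) at b[6].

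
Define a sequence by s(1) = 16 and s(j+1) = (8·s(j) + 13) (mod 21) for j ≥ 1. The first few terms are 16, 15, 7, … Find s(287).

10

s(1) = 16,  s(2) = 15,  s(3) = 7,  s(4) = 6,  s(5) = 19,  s(6) = 18,  s(7) = 10,  s(8) = 9,  s(9) = 1,  s(10) = 0,  s(11) = 13,  s(12) = 12,  s(13) = 4,  s(14) = 3,  s(15) = 16.
Since s(15) = s(1) = 16, the sequence is periodic with period 14.
So s(287) = s(1 + ((287-1) mod 14)) = s(7) = 10.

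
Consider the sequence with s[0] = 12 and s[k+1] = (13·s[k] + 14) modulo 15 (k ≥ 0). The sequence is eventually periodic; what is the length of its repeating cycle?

s[0] = 12, s[1] = 5, s[2] = 4, s[3] = 6, s[4] = 2, s[5] = 10, s[6] = 9, s[7] = 11, s[8] = 7, s[9] = 0, s[10] = 14, s[11] = 1, s[12] = 12.
Since s[12] = s[0] = 12, the sequence is periodic with period 12.

12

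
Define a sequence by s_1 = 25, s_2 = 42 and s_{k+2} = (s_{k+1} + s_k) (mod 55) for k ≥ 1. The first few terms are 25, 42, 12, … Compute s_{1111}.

Listing terms: s_1 = 25; s_2 = 42; s_3 = 12; s_4 = 54; s_5 = 11; s_6 = 10; s_7 = 21; s_8 = 31; s_9 = 52; s_{10} = 28; s_{11} = 25; s_{12} = 53; s_{13} = 23; s_{14} = 21; s_{15} = 44; s_{16} = 10; s_{17} = 54; s_{18} = 9; s_{19} = 8; s_{20} = 17; s_{21} = 25; s_{22} = 42.
Since (s_{21}, s_{22}) = (s_1, s_2) = (25, 42) (two consecutive terms determine the rest), the sequence is periodic with period 20.
(1111 - 1) mod 20 = 10, so s_{1111} = s_{11} = 25.

25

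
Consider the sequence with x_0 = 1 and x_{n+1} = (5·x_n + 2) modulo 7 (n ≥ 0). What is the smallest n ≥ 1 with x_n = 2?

2

x_0 = 1,  x_1 = 0,  x_2 = 2,  x_3 = 5,  x_4 = 6,  x_5 = 4,  x_6 = 1.
Since x_6 = x_0 = 1, the sequence is periodic with period 6.
The value 2 first appears (with n ≥ 1) at x_2.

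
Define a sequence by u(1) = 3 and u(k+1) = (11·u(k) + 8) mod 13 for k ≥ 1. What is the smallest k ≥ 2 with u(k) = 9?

12

Computing terms: u(1) = 3,  u(2) = 2,  u(3) = 4,  u(4) = 0,  u(5) = 8,  u(6) = 5,  u(7) = 11,  u(8) = 12,  u(9) = 10,  u(10) = 1,  u(11) = 6,  u(12) = 9,  u(13) = 3.
Since u(13) = u(1) = 3, the sequence is periodic with period 12.
The value 9 first appears (with k ≥ 2) at u(12).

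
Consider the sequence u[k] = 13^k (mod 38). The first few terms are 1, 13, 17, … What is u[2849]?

33

u[0] = 1; u[1] = 13; u[2] = 17; u[3] = 31; u[4] = 23; u[5] = 33; u[6] = 11; u[7] = 29; u[8] = 35; u[9] = 37; u[10] = 25; u[11] = 21; u[12] = 7; u[13] = 15; u[14] = 5; u[15] = 27; u[16] = 9; u[17] = 3; u[18] = 1.
The sequence repeats with period 18.
(2849 - 0) mod 18 = 5, so u[2849] = u[5] = 33.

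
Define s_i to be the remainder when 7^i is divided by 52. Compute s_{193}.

s_0 = 1; s_1 = 7; s_2 = 49; s_3 = 31; s_4 = 9; s_5 = 11; s_6 = 25; s_7 = 19; s_8 = 29; s_9 = 47; s_{10} = 17; s_{11} = 15; s_{12} = 1.
The sequence repeats with period 12.
So s_{193} = s_{0 + ((193-0) mod 12)} = s_1 = 7.

7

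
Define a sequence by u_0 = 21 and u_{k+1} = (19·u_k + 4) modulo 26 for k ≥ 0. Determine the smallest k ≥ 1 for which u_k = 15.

u_0 = 21,  u_1 = 13,  u_2 = 17,  u_3 = 15,  u_4 = 3,  u_5 = 9,  u_6 = 19,  u_7 = 1,  u_8 = 23,  u_9 = 25,  u_{10} = 11,  u_{11} = 5,  u_{12} = 21.
Since u_{12} = u_0 = 21, the sequence is periodic with period 12.
The value 15 first appears (with k ≥ 1) at u_3.

3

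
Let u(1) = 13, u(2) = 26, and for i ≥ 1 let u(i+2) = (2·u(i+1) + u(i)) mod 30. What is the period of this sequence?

24

Computing terms: u(1) = 13, u(2) = 26, u(3) = 5, u(4) = 6, u(5) = 17, u(6) = 10, u(7) = 7, u(8) = 24, u(9) = 25, u(10) = 14, u(11) = 23, u(12) = 0, u(13) = 23, u(14) = 16, u(15) = 25, u(16) = 6, u(17) = 7, u(18) = 20, u(19) = 17, u(20) = 24, u(21) = 5, u(22) = 4, u(23) = 13, u(24) = 0, u(25) = 13, u(26) = 26.
Since (u(25), u(26)) = (u(1), u(2)) = (13, 26) (two consecutive terms determine the rest), the sequence is periodic with period 24.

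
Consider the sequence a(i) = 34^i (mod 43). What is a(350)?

Listing terms: a(0) = 1,  a(1) = 34,  a(2) = 38,  a(3) = 2,  a(4) = 25,  a(5) = 33,  a(6) = 4,  a(7) = 7,  a(8) = 23,  a(9) = 8,  a(10) = 14,  a(11) = 3,  a(12) = 16,  a(13) = 28,  a(14) = 6,  a(15) = 32,  a(16) = 13,  a(17) = 12,  a(18) = 21,  a(19) = 26,  a(20) = 24,  a(21) = 42,  a(22) = 9,  a(23) = 5,  a(24) = 41,  a(25) = 18,  a(26) = 10,  a(27) = 39,  a(28) = 36,  a(29) = 20,  a(30) = 35,  a(31) = 29,  a(32) = 40,  a(33) = 27,  a(34) = 15,  a(35) = 37,  a(36) = 11,  a(37) = 30,  a(38) = 31,  a(39) = 22,  a(40) = 17,  a(41) = 19,  a(42) = 1.
The sequence repeats with period 42.
So a(350) = a(0 + ((350-0) mod 42)) = a(14) = 6.

6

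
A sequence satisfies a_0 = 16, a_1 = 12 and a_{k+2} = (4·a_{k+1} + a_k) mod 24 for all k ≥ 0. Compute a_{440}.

16

Computing terms: a_0 = 16; a_1 = 12; a_2 = 16; a_3 = 4; a_4 = 8; a_5 = 12; a_6 = 8; a_7 = 20; a_8 = 16; a_9 = 12.
Since (a_8, a_9) = (a_0, a_1) = (16, 12) (two consecutive terms determine the rest), the sequence is periodic with period 8.
(440 - 0) mod 8 = 0, so a_{440} = a_0 = 16.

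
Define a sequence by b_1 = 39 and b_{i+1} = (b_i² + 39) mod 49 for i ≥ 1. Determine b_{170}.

8

Computing terms: b_1 = 39, b_2 = 41, b_3 = 5, b_4 = 15, b_5 = 19, b_6 = 8, b_7 = 5.
Since b_7 = b_3 = 5, the sequence is eventually periodic: after a pre-period of length 2 it cycles with period 4.
For i ≥ 3, b_i depends only on (i - 3) mod 4. (170 - 3) mod 4 = 3, so b_{170} = b_6 = 8.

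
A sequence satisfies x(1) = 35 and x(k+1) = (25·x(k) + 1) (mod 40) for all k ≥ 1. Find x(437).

x(1) = 35,  x(2) = 36,  x(3) = 21,  x(4) = 6,  x(5) = 31,  x(6) = 16,  x(7) = 1,  x(8) = 26,  x(9) = 11,  x(10) = 36.
Since x(10) = x(2) = 36, the sequence is eventually periodic: after a pre-period of length 1 it cycles with period 8.
For k ≥ 2, x(k) depends only on (k - 2) mod 8. (437 - 2) mod 8 = 3, so x(437) = x(5) = 31.

31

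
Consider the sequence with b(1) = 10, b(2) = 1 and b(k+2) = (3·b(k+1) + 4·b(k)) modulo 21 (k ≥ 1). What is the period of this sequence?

6

We have b(1) = 10,  b(2) = 1,  b(3) = 1,  b(4) = 7,  b(5) = 4,  b(6) = 19,  b(7) = 10,  b(8) = 1.
Since (b(7), b(8)) = (b(1), b(2)) = (10, 1) (two consecutive terms determine the rest), the sequence is periodic with period 6.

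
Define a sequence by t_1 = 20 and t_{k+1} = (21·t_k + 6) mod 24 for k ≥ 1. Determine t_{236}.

6

Computing terms: t_1 = 20,  t_2 = 18,  t_3 = 0,  t_4 = 6,  t_5 = 12,  t_6 = 18.
Since t_6 = t_2 = 18, the sequence is eventually periodic: after a pre-period of length 1 it cycles with period 4.
For k ≥ 2, t_k depends only on (k - 2) mod 4. (236 - 2) mod 4 = 2, so t_{236} = t_4 = 6.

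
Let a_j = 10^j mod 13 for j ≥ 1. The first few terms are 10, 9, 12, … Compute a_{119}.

a_1 = 10,  a_2 = 9,  a_3 = 12,  a_4 = 3,  a_5 = 4,  a_6 = 1,  a_7 = 10.
Since a_7 = a_1 = 10, the sequence is periodic with period 6.
So a_{119} = a_{1 + ((119-1) mod 6)} = a_5 = 4.

4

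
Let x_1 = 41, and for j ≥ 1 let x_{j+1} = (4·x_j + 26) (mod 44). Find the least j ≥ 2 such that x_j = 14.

x_1 = 41,  x_2 = 14,  x_3 = 38,  x_4 = 2,  x_5 = 34,  x_6 = 30,  x_7 = 14.
Since x_7 = x_2 = 14, the sequence is eventually periodic: after a pre-period of length 1 it cycles with period 5.
The value 14 first appears (with j ≥ 2) at x_2.

2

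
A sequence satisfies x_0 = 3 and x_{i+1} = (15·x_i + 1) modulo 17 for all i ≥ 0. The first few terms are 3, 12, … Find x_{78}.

Listing terms: x_0 = 3; x_1 = 12; x_2 = 11; x_3 = 13; x_4 = 9; x_5 = 0; x_6 = 1; x_7 = 16; x_8 = 3.
The sequence repeats with period 8.
(78 - 0) mod 8 = 6, so x_{78} = x_6 = 1.

1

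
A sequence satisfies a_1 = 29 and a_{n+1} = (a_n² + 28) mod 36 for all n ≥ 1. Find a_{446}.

Computing terms: a_1 = 29, a_2 = 5, a_3 = 17, a_4 = 29.
The sequence repeats with period 3.
(446 - 1) mod 3 = 1, so a_{446} = a_2 = 5.

5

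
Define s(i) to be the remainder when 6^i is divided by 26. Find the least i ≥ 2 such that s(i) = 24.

s(1) = 6,  s(2) = 10,  s(3) = 8,  s(4) = 22,  s(5) = 2,  s(6) = 12,  s(7) = 20,  s(8) = 16,  s(9) = 18,  s(10) = 4,  s(11) = 24,  s(12) = 14,  s(13) = 6.
The sequence repeats with period 12.
The value 24 first appears (with i ≥ 2) at s(11).

11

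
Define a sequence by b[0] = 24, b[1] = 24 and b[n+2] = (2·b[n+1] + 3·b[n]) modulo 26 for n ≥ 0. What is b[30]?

Computing terms: b[0] = 24,  b[1] = 24,  b[2] = 16,  b[3] = 0,  b[4] = 22,  b[5] = 18,  b[6] = 24,  b[7] = 24.
Since (b[6], b[7]) = (b[0], b[1]) = (24, 24) (two consecutive terms determine the rest), the sequence is periodic with period 6.
So b[30] = b[0 + ((30-0) mod 6)] = b[0] = 24.

24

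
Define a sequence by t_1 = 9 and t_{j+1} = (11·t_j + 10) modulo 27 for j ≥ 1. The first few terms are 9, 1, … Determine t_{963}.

3

Listing terms: t_1 = 9; t_2 = 1; t_3 = 21; t_4 = 25; t_5 = 15; t_6 = 13; t_7 = 18; t_8 = 19; t_9 = 3; t_{10} = 16; t_{11} = 24; t_{12} = 4; t_{13} = 0; t_{14} = 10; t_{15} = 12; t_{16} = 7; t_{17} = 6; t_{18} = 22; t_{19} = 9.
Since t_{19} = t_1 = 9, the sequence is periodic with period 18.
(963 - 1) mod 18 = 8, so t_{963} = t_9 = 3.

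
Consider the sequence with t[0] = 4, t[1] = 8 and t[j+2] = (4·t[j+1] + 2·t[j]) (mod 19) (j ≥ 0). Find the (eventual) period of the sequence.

Computing terms: t[0] = 4,  t[1] = 8,  t[2] = 2,  t[3] = 5,  t[4] = 5,  t[5] = 11,  t[6] = 16,  t[7] = 10,  t[8] = 15,  t[9] = 4,  t[10] = 8.
The sequence repeats with period 9.

9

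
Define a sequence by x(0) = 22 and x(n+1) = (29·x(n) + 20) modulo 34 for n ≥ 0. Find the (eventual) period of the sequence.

Listing terms: x(0) = 22, x(1) = 12, x(2) = 28, x(3) = 16, x(4) = 8, x(5) = 14, x(6) = 18, x(7) = 32, x(8) = 30, x(9) = 6, x(10) = 24, x(11) = 2, x(12) = 10, x(13) = 4, x(14) = 0, x(15) = 20, x(16) = 22.
Since x(16) = x(0) = 22, the sequence is periodic with period 16.

16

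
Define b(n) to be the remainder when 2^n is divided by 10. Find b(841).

b(0) = 1; b(1) = 2; b(2) = 4; b(3) = 8; b(4) = 6; b(5) = 2.
Since b(5) = b(1) = 2, the sequence is eventually periodic: after a pre-period of length 1 it cycles with period 4.
For n ≥ 1, b(n) depends only on (n - 1) mod 4. (841 - 1) mod 4 = 0, so b(841) = b(1) = 2.

2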